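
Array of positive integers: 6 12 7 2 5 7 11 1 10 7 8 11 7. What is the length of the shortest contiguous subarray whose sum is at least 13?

2

add 6: running sum 6 < 13
add 12: shortest ending here [6, 12] sum 18, len 2
add 7: shortest ending here [12, 7] sum 19, len 2
add 2: shortest ending here [12, 7, 2] sum 21, len 3
add 5: shortest ending here [7, 2, 5] sum 14, len 3
add 7: shortest ending here [2, 5, 7] sum 14, len 3
add 11: shortest ending here [7, 11] sum 18, len 2
add 1: shortest ending here [7, 11, 1] sum 19, len 3
add 10: shortest ending here [11, 1, 10] sum 22, len 3
add 7: shortest ending here [10, 7] sum 17, len 2
add 8: shortest ending here [7, 8] sum 15, len 2
add 11: shortest ending here [8, 11] sum 19, len 2
add 7: shortest ending here [11, 7] sum 18, len 2
Shortest qualifying length: 2.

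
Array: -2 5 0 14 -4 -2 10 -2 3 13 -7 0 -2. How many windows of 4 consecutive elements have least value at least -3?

3

[-2, 5, 0, 14] → min -2  ≥ -3 ✓
[5, 0, 14, -4] → min -4
[0, 14, -4, -2] → min -4
[14, -4, -2, 10] → min -4
[-4, -2, 10, -2] → min -4
[-2, 10, -2, 3] → min -2  ≥ -3 ✓
[10, -2, 3, 13] → min -2  ≥ -3 ✓
[-2, 3, 13, -7] → min -7
[3, 13, -7, 0] → min -7
[13, -7, 0, -2] → min -7
3 windows satisfy the condition.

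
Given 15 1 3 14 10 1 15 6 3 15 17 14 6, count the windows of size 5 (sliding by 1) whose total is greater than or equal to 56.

1

15 1 3 14 10 → sum 43
1 3 14 10 1 → sum 29
3 14 10 1 15 → sum 43
14 10 1 15 6 → sum 46
10 1 15 6 3 → sum 35
1 15 6 3 15 → sum 40
15 6 3 15 17 → sum 56  ≥ 56 ✓
6 3 15 17 14 → sum 55
3 15 17 14 6 → sum 55
1 window satisfy the condition.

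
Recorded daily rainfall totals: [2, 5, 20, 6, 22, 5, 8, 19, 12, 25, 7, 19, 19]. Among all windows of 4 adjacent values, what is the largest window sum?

Window sums for each of the 10 positions:
2 5 20 6 → sum 33
5 20 6 22 → sum 53
20 6 22 5 → sum 53
6 22 5 8 → sum 41
22 5 8 19 → sum 54
5 8 19 12 → sum 44
8 19 12 25 → sum 64
19 12 25 7 → sum 63
12 25 7 19 → sum 63
25 7 19 19 → sum 70
Largest of these is 70.

70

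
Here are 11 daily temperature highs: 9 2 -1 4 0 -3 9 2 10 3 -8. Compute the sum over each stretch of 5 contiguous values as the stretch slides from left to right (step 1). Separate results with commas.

9 2 -1 4 0 → sum 14
2 -1 4 0 -3 → sum 2
-1 4 0 -3 9 → sum 9
4 0 -3 9 2 → sum 12
0 -3 9 2 10 → sum 18
-3 9 2 10 3 → sum 21
9 2 10 3 -8 → sum 16

14, 2, 9, 12, 18, 21, 16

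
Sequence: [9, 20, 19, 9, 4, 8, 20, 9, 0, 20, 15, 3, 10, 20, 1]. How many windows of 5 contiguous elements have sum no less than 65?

9 20 19 9 4 → sum 61
20 19 9 4 8 → sum 60
19 9 4 8 20 → sum 60
9 4 8 20 9 → sum 50
4 8 20 9 0 → sum 41
8 20 9 0 20 → sum 57
20 9 0 20 15 → sum 64
9 0 20 15 3 → sum 47
0 20 15 3 10 → sum 48
20 15 3 10 20 → sum 68  ≥ 65 ✓
15 3 10 20 1 → sum 49
1 window satisfy the condition.

1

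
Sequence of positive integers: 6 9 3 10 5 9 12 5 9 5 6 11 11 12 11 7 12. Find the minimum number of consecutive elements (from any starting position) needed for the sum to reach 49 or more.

add 6: running sum 6 < 49
add 9: running sum 15 < 49
add 3: running sum 18 < 49
add 10: running sum 28 < 49
add 5: running sum 33 < 49
add 9: running sum 42 < 49
end 6: [6, 9, 3, 10, 5, 9, 12] sum 54, len 7
end 7: [9, 3, 10, 5, 9, 12, 5] sum 53, len 7
end 8: [10, 5, 9, 12, 5, 9] sum 50, len 6
end 9: [10, 5, 9, 12, 5, 9, 5] sum 55, len 7
end 10: [5, 9, 12, 5, 9, 5, 6] sum 51, len 7
end 11: [9, 12, 5, 9, 5, 6, 11] sum 57, len 7
end 12: [12, 5, 9, 5, 6, 11, 11] sum 59, len 7
end 13: [9, 5, 6, 11, 11, 12] sum 54, len 6
end 14: [6, 11, 11, 12, 11] sum 51, len 5
end 15: [11, 11, 12, 11, 7] sum 52, len 5
end 16: [11, 12, 11, 7, 12] sum 53, len 5
Shortest qualifying length: 5.

5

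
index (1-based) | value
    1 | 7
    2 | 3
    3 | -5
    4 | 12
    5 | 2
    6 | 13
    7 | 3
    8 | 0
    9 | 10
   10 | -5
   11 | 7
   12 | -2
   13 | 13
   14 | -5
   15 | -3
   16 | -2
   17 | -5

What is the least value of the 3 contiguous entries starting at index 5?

Elements at indices 5..7: 2, 13, 3
min(2, 13, 3) = 2

2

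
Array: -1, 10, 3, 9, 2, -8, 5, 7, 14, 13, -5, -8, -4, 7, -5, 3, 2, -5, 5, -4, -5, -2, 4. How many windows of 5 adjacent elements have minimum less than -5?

10

[-1, 10, 3, 9, 2] → min -1
[10, 3, 9, 2, -8] → min -8  < -5 ✓
[3, 9, 2, -8, 5] → min -8  < -5 ✓
[9, 2, -8, 5, 7] → min -8  < -5 ✓
[2, -8, 5, 7, 14] → min -8  < -5 ✓
[-8, 5, 7, 14, 13] → min -8  < -5 ✓
[5, 7, 14, 13, -5] → min -5
[7, 14, 13, -5, -8] → min -8  < -5 ✓
[14, 13, -5, -8, -4] → min -8  < -5 ✓
[13, -5, -8, -4, 7] → min -8  < -5 ✓
[-5, -8, -4, 7, -5] → min -8  < -5 ✓
[-8, -4, 7, -5, 3] → min -8  < -5 ✓
[-4, 7, -5, 3, 2] → min -5
[7, -5, 3, 2, -5] → min -5
[-5, 3, 2, -5, 5] → min -5
[3, 2, -5, 5, -4] → min -5
[2, -5, 5, -4, -5] → min -5
[-5, 5, -4, -5, -2] → min -5
[5, -4, -5, -2, 4] → min -5
10 windows satisfy the condition.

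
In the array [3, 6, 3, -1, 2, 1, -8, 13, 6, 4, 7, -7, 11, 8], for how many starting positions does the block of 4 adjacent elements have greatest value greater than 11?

3 6 3 -1 → max 6
6 3 -1 2 → max 6
3 -1 2 1 → max 3
-1 2 1 -8 → max 2
2 1 -8 13 → max 13  > 11 ✓
1 -8 13 6 → max 13  > 11 ✓
-8 13 6 4 → max 13  > 11 ✓
13 6 4 7 → max 13  > 11 ✓
6 4 7 -7 → max 7
4 7 -7 11 → max 11
7 -7 11 8 → max 11
4 windows satisfy the condition.

4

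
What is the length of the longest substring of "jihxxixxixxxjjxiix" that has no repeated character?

add j: [j] len 1
add i: [j, i] len 2
add h: [j, i, h] len 3
add x: [j, i, h, x] len 4
add x (repeat x, move left end past it): [x] len 1
add i: [x, i] len 2
add x (repeat x, move left end past it): [i, x] len 2
add x (repeat x, move left end past it): [x] len 1
add i: [x, i] len 2
add x (repeat x, move left end past it): [i, x] len 2
add x (repeat x, move left end past it): [x] len 1
add x (repeat x, move left end past it): [x] len 1
add j: [x, j] len 2
add j (repeat j, move left end past it): [j] len 1
add x: [j, x] len 2
add i: [j, x, i] len 3
add i (repeat i, move left end past it): [i] len 1
add x: [i, x] len 2
Longest all-distinct length: 4.

4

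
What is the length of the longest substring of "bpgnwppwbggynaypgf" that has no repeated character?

6

add b: [b] len 1
add p: [b, p] len 2
add g: [b, p, g] len 3
add n: [b, p, g, n] len 4
add w: [b, p, g, n, w] len 5
add p (repeat p, move left end past it): [g, n, w, p] len 4
add p (repeat p, move left end past it): [p] len 1
add w: [p, w] len 2
add b: [p, w, b] len 3
add g: [p, w, b, g] len 4
add g (repeat g, move left end past it): [g] len 1
add y: [g, y] len 2
add n: [g, y, n] len 3
add a: [g, y, n, a] len 4
add y (repeat y, move left end past it): [n, a, y] len 3
add p: [n, a, y, p] len 4
add g: [n, a, y, p, g] len 5
add f: [n, a, y, p, g, f] len 6
Longest all-distinct length: 6.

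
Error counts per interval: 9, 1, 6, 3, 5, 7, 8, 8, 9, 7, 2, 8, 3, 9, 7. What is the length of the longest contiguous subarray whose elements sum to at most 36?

6

add 9: [9] sum 9, len 1
add 1: [9, 1] sum 10, len 2
add 6: [9, 1, 6] sum 16, len 3
add 3: [9, 1, 6, 3] sum 19, len 4
add 5: [9, 1, 6, 3, 5] sum 24, len 5
add 7: [9, 1, 6, 3, 5, 7] sum 31, len 6
add 8: [1, 6, 3, 5, 7, 8] sum 30, len 6
add 8: [3, 5, 7, 8, 8] sum 31, len 5
add 9: [7, 8, 8, 9] sum 32, len 4
add 7: [8, 8, 9, 7] sum 32, len 4
add 2: [8, 8, 9, 7, 2] sum 34, len 5
add 8: [8, 9, 7, 2, 8] sum 34, len 5
add 3: [9, 7, 2, 8, 3] sum 29, len 5
add 9: [7, 2, 8, 3, 9] sum 29, len 5
add 7: [7, 2, 8, 3, 9, 7] sum 36, len 6
Longest length seen: 6.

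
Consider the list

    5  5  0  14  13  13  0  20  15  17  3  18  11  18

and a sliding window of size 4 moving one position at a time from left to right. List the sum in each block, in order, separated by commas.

[5, 5, 0, 14] → sum 24
[5, 0, 14, 13] → sum 32
[0, 14, 13, 13] → sum 40
[14, 13, 13, 0] → sum 40
[13, 13, 0, 20] → sum 46
[13, 0, 20, 15] → sum 48
[0, 20, 15, 17] → sum 52
[20, 15, 17, 3] → sum 55
[15, 17, 3, 18] → sum 53
[17, 3, 18, 11] → sum 49
[3, 18, 11, 18] → sum 50

24, 32, 40, 40, 46, 48, 52, 55, 53, 49, 50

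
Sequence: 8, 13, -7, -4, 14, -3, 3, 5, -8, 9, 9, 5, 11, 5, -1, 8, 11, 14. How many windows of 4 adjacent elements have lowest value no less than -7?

11

8 13 -7 -4 → min -7  ≥ -7 ✓
13 -7 -4 14 → min -7  ≥ -7 ✓
-7 -4 14 -3 → min -7  ≥ -7 ✓
-4 14 -3 3 → min -4  ≥ -7 ✓
14 -3 3 5 → min -3  ≥ -7 ✓
-3 3 5 -8 → min -8
3 5 -8 9 → min -8
5 -8 9 9 → min -8
-8 9 9 5 → min -8
9 9 5 11 → min 5  ≥ -7 ✓
9 5 11 5 → min 5  ≥ -7 ✓
5 11 5 -1 → min -1  ≥ -7 ✓
11 5 -1 8 → min -1  ≥ -7 ✓
5 -1 8 11 → min -1  ≥ -7 ✓
-1 8 11 14 → min -1  ≥ -7 ✓
11 windows satisfy the condition.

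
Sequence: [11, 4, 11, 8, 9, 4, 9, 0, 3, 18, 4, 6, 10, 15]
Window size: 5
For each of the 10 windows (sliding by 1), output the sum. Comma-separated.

43, 36, 41, 30, 25, 34, 34, 31, 41, 53

11 4 11 8 9 → sum 43
4 11 8 9 4 → sum 36
11 8 9 4 9 → sum 41
8 9 4 9 0 → sum 30
9 4 9 0 3 → sum 25
4 9 0 3 18 → sum 34
9 0 3 18 4 → sum 34
0 3 18 4 6 → sum 31
3 18 4 6 10 → sum 41
18 4 6 10 15 → sum 53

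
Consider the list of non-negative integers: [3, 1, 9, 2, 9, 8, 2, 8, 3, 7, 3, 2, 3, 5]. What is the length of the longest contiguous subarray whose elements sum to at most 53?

11

[3] sum 3 len 1
[3, 1] sum 4 len 2
[3, 1, 9] sum 13 len 3
[3, 1, 9, 2] sum 15 len 4
[3, 1, 9, 2, 9] sum 24 len 5
[3, 1, 9, 2, 9, 8] sum 32 len 6
[3, 1, 9, 2, 9, 8, 2] sum 34 len 7
[3, 1, 9, 2, 9, 8, 2, 8] sum 42 len 8
[3, 1, 9, 2, 9, 8, 2, 8, 3] sum 45 len 9
[3, 1, 9, 2, 9, 8, 2, 8, 3, 7] sum 52 len 10
[1, 9, 2, 9, 8, 2, 8, 3, 7, 3] sum 52 len 10
[9, 2, 9, 8, 2, 8, 3, 7, 3, 2] sum 53 len 10
[2, 9, 8, 2, 8, 3, 7, 3, 2, 3] sum 47 len 10
[2, 9, 8, 2, 8, 3, 7, 3, 2, 3, 5] sum 52 len 11
Longest length seen: 11.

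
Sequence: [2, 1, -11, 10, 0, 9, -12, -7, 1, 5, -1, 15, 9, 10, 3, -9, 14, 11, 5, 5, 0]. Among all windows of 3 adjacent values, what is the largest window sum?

(2, 1, -11) → sum -8
(1, -11, 10) → sum 0
(-11, 10, 0) → sum -1
(10, 0, 9) → sum 19
(0, 9, -12) → sum -3
(9, -12, -7) → sum -10
(-12, -7, 1) → sum -18
(-7, 1, 5) → sum -1
(1, 5, -1) → sum 5
(5, -1, 15) → sum 19
(-1, 15, 9) → sum 23
(15, 9, 10) → sum 34
(9, 10, 3) → sum 22
(10, 3, -9) → sum 4
(3, -9, 14) → sum 8
(-9, 14, 11) → sum 16
(14, 11, 5) → sum 30
(11, 5, 5) → sum 21
(5, 5, 0) → sum 10
Largest of these is 34.

34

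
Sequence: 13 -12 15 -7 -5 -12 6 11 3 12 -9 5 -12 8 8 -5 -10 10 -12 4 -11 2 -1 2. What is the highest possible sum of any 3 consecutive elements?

[13, -12, 15] → sum 16
[-12, 15, -7] → sum -4
[15, -7, -5] → sum 3
[-7, -5, -12] → sum -24
[-5, -12, 6] → sum -11
[-12, 6, 11] → sum 5
[6, 11, 3] → sum 20
[11, 3, 12] → sum 26
[3, 12, -9] → sum 6
[12, -9, 5] → sum 8
[-9, 5, -12] → sum -16
[5, -12, 8] → sum 1
[-12, 8, 8] → sum 4
[8, 8, -5] → sum 11
[8, -5, -10] → sum -7
[-5, -10, 10] → sum -5
[-10, 10, -12] → sum -12
[10, -12, 4] → sum 2
[-12, 4, -11] → sum -19
[4, -11, 2] → sum -5
[-11, 2, -1] → sum -10
[2, -1, 2] → sum 3
Highest of these is 26.

26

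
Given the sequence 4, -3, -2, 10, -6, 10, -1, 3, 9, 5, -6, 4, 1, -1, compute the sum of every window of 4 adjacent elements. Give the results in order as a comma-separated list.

[4, -3, -2, 10] → sum 9
[-3, -2, 10, -6] → sum -1
[-2, 10, -6, 10] → sum 12
[10, -6, 10, -1] → sum 13
[-6, 10, -1, 3] → sum 6
[10, -1, 3, 9] → sum 21
[-1, 3, 9, 5] → sum 16
[3, 9, 5, -6] → sum 11
[9, 5, -6, 4] → sum 12
[5, -6, 4, 1] → sum 4
[-6, 4, 1, -1] → sum -2

9, -1, 12, 13, 6, 21, 16, 11, 12, 4, -2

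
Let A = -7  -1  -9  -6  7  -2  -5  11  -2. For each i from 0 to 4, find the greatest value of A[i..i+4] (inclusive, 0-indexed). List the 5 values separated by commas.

Sliding a size-5 window across the 9 values:
[-7, -1, -9, -6, 7] → max 7
[-1, -9, -6, 7, -2] → max 7
[-9, -6, 7, -2, -5] → max 7
[-6, 7, -2, -5, 11] → max 11
[7, -2, -5, 11, -2] → max 11

7, 7, 7, 11, 11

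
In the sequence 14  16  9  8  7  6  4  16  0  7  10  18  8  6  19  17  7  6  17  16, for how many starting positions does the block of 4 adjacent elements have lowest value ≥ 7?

3

[14, 16, 9, 8] → min 8  ≥ 7 ✓
[16, 9, 8, 7] → min 7  ≥ 7 ✓
[9, 8, 7, 6] → min 6
[8, 7, 6, 4] → min 4
[7, 6, 4, 16] → min 4
[6, 4, 16, 0] → min 0
[4, 16, 0, 7] → min 0
[16, 0, 7, 10] → min 0
[0, 7, 10, 18] → min 0
[7, 10, 18, 8] → min 7  ≥ 7 ✓
[10, 18, 8, 6] → min 6
[18, 8, 6, 19] → min 6
[8, 6, 19, 17] → min 6
[6, 19, 17, 7] → min 6
[19, 17, 7, 6] → min 6
[17, 7, 6, 17] → min 6
[7, 6, 17, 16] → min 6
3 windows satisfy the condition.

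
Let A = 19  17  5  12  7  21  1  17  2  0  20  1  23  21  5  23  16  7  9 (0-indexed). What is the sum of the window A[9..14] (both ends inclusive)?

70

Elements at indices 9..14: 0, 20, 1, 23, 21, 5
sum(0, 20, 1, 23, 21, 5) = 70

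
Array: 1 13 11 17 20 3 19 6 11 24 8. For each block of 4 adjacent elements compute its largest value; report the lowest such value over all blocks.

17

[1, 13, 11, 17] → max 17
[13, 11, 17, 20] → max 20
[11, 17, 20, 3] → max 20
[17, 20, 3, 19] → max 20
[20, 3, 19, 6] → max 20
[3, 19, 6, 11] → max 19
[19, 6, 11, 24] → max 24
[6, 11, 24, 8] → max 24
Lowest of these is 17.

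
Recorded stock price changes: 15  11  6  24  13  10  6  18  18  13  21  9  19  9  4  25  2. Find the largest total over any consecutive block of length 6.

(15, 11, 6, 24, 13, 10) → sum 79
(11, 6, 24, 13, 10, 6) → sum 70
(6, 24, 13, 10, 6, 18) → sum 77
(24, 13, 10, 6, 18, 18) → sum 89
(13, 10, 6, 18, 18, 13) → sum 78
(10, 6, 18, 18, 13, 21) → sum 86
(6, 18, 18, 13, 21, 9) → sum 85
(18, 18, 13, 21, 9, 19) → sum 98
(18, 13, 21, 9, 19, 9) → sum 89
(13, 21, 9, 19, 9, 4) → sum 75
(21, 9, 19, 9, 4, 25) → sum 87
(9, 19, 9, 4, 25, 2) → sum 68
Largest of these is 98.

98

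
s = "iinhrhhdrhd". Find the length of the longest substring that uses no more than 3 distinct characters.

Extend right; when distinct count exceeds 3, shrink from the left:
add i: window [i] (1 distinct), len 1
add i: window [i, i] (1 distinct), len 2
add n: window [i, i, n] (2 distinct), len 3
add h: window [i, i, n, h] (3 distinct), len 4
add r: window [n, h, r] (3 distinct), len 3
add h: window [n, h, r, h] (3 distinct), len 4
add h: window [n, h, r, h, h] (3 distinct), len 5
add d: window [h, r, h, h, d] (3 distinct), len 5
add r: window [h, r, h, h, d, r] (3 distinct), len 6
add h: window [h, r, h, h, d, r, h] (3 distinct), len 7
add d: window [h, r, h, h, d, r, h, d] (3 distinct), len 8
Longest length with ≤3 distinct: 8.

8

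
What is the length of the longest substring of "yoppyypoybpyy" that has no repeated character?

[y] len 1
[y, o] len 2
[y, o, p] len 3
[p] len 1
[p, y] len 2
[y] len 1
[y, p] len 2
[y, p, o] len 3
[p, o, y] len 3
[p, o, y, b] len 4
[o, y, b, p] len 4
[b, p, y] len 3
[y] len 1
Longest all-distinct length: 4.

4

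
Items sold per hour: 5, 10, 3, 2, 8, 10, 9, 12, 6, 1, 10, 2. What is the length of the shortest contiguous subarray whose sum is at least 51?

7

add 5: running sum 5 < 51
add 10: running sum 15 < 51
add 3: running sum 18 < 51
add 2: running sum 20 < 51
add 8: running sum 28 < 51
add 10: running sum 38 < 51
add 9: running sum 47 < 51
add 12: shortest ending here [10, 3, 2, 8, 10, 9, 12] sum 54, len 7
add 6: shortest ending here [10, 3, 2, 8, 10, 9, 12, 6] sum 60, len 8
add 1: shortest ending here [3, 2, 8, 10, 9, 12, 6, 1] sum 51, len 8
add 10: shortest ending here [8, 10, 9, 12, 6, 1, 10] sum 56, len 7
add 2: shortest ending here [8, 10, 9, 12, 6, 1, 10, 2] sum 58, len 8
Shortest qualifying length: 7.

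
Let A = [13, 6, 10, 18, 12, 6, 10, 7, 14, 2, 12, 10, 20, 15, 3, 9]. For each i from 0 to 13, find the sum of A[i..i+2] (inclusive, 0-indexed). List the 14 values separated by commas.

(13, 6, 10) → sum 29
(6, 10, 18) → sum 34
(10, 18, 12) → sum 40
(18, 12, 6) → sum 36
(12, 6, 10) → sum 28
(6, 10, 7) → sum 23
(10, 7, 14) → sum 31
(7, 14, 2) → sum 23
(14, 2, 12) → sum 28
(2, 12, 10) → sum 24
(12, 10, 20) → sum 42
(10, 20, 15) → sum 45
(20, 15, 3) → sum 38
(15, 3, 9) → sum 27

29, 34, 40, 36, 28, 23, 31, 23, 28, 24, 42, 45, 38, 27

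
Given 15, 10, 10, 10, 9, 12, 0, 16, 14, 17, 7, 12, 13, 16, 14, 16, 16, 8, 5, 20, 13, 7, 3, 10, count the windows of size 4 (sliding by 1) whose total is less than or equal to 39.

4

15 10 10 10 → sum 45
10 10 10 9 → sum 39  ≤ 39 ✓
10 10 9 12 → sum 41
10 9 12 0 → sum 31  ≤ 39 ✓
9 12 0 16 → sum 37  ≤ 39 ✓
12 0 16 14 → sum 42
0 16 14 17 → sum 47
16 14 17 7 → sum 54
14 17 7 12 → sum 50
17 7 12 13 → sum 49
7 12 13 16 → sum 48
12 13 16 14 → sum 55
13 16 14 16 → sum 59
16 14 16 16 → sum 62
14 16 16 8 → sum 54
16 16 8 5 → sum 45
16 8 5 20 → sum 49
8 5 20 13 → sum 46
5 20 13 7 → sum 45
20 13 7 3 → sum 43
13 7 3 10 → sum 33  ≤ 39 ✓
4 windows satisfy the condition.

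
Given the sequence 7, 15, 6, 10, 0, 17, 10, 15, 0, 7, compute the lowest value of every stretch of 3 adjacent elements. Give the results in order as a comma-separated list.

7 15 6 → min 6
15 6 10 → min 6
6 10 0 → min 0
10 0 17 → min 0
0 17 10 → min 0
17 10 15 → min 10
10 15 0 → min 0
15 0 7 → min 0

6, 6, 0, 0, 0, 10, 0, 0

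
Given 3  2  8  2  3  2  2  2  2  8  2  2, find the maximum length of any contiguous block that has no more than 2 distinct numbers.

7

[3] 1 distinct, len 1
[3, 2] 2 distinct, len 2
[2, 8] 2 distinct, len 2
[2, 8, 2] 2 distinct, len 3
[2, 3] 2 distinct, len 2
[2, 3, 2] 2 distinct, len 3
[2, 3, 2, 2] 2 distinct, len 4
[2, 3, 2, 2, 2] 2 distinct, len 5
[2, 3, 2, 2, 2, 2] 2 distinct, len 6
[2, 2, 2, 2, 8] 2 distinct, len 5
[2, 2, 2, 2, 8, 2] 2 distinct, len 6
[2, 2, 2, 2, 8, 2, 2] 2 distinct, len 7
Longest length with ≤2 distinct: 7.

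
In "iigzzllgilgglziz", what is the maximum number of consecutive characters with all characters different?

[i] len 1
[i] len 1
[i, g] len 2
[i, g, z] len 3
[z] len 1
[z, l] len 2
[l] len 1
[l, g] len 2
[l, g, i] len 3
[g, i, l] len 3
[i, l, g] len 3
[g] len 1
[g, l] len 2
[g, l, z] len 3
[g, l, z, i] len 4
[i, z] len 2
Longest all-distinct length: 4.

4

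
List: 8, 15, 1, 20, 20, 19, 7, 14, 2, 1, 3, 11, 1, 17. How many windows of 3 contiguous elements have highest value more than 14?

7

[8, 15, 1] → max 15  > 14 ✓
[15, 1, 20] → max 20  > 14 ✓
[1, 20, 20] → max 20  > 14 ✓
[20, 20, 19] → max 20  > 14 ✓
[20, 19, 7] → max 20  > 14 ✓
[19, 7, 14] → max 19  > 14 ✓
[7, 14, 2] → max 14
[14, 2, 1] → max 14
[2, 1, 3] → max 3
[1, 3, 11] → max 11
[3, 11, 1] → max 11
[11, 1, 17] → max 17  > 14 ✓
7 windows satisfy the condition.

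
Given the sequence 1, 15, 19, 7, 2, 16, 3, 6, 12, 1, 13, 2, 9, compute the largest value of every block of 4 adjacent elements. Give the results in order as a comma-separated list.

19, 19, 19, 16, 16, 16, 12, 13, 13, 13

(1, 15, 19, 7) → max 19
(15, 19, 7, 2) → max 19
(19, 7, 2, 16) → max 19
(7, 2, 16, 3) → max 16
(2, 16, 3, 6) → max 16
(16, 3, 6, 12) → max 16
(3, 6, 12, 1) → max 12
(6, 12, 1, 13) → max 13
(12, 1, 13, 2) → max 13
(1, 13, 2, 9) → max 13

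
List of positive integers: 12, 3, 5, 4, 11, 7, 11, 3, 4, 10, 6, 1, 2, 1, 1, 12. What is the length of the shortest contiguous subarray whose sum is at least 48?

add 12: running sum 12 < 48
add 3: running sum 15 < 48
add 5: running sum 20 < 48
add 4: running sum 24 < 48
add 11: running sum 35 < 48
add 7: running sum 42 < 48
add 11: shortest ending here [12, 3, 5, 4, 11, 7, 11] sum 53, len 7
add 3: shortest ending here [12, 3, 5, 4, 11, 7, 11, 3] sum 56, len 8
add 4: shortest ending here [3, 5, 4, 11, 7, 11, 3, 4] sum 48, len 8
add 10: shortest ending here [4, 11, 7, 11, 3, 4, 10] sum 50, len 7
add 6: shortest ending here [11, 7, 11, 3, 4, 10, 6] sum 52, len 7
add 1: shortest ending here [11, 7, 11, 3, 4, 10, 6, 1] sum 53, len 8
add 2: shortest ending here [11, 7, 11, 3, 4, 10, 6, 1, 2] sum 55, len 9
add 1: shortest ending here [11, 7, 11, 3, 4, 10, 6, 1, 2, 1] sum 56, len 10
add 1: shortest ending here [11, 7, 11, 3, 4, 10, 6, 1, 2, 1, 1] sum 57, len 11
add 12: shortest ending here [11, 3, 4, 10, 6, 1, 2, 1, 1, 12] sum 51, len 10
Shortest qualifying length: 7.

7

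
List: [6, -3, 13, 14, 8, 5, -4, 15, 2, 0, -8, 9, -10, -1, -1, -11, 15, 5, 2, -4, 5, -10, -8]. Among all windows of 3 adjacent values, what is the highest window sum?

Each size-3 window and its sum:
6 -3 13 → sum 16
-3 13 14 → sum 24
13 14 8 → sum 35
14 8 5 → sum 27
8 5 -4 → sum 9
5 -4 15 → sum 16
-4 15 2 → sum 13
15 2 0 → sum 17
2 0 -8 → sum -6
0 -8 9 → sum 1
-8 9 -10 → sum -9
9 -10 -1 → sum -2
-10 -1 -1 → sum -12
-1 -1 -11 → sum -13
-1 -11 15 → sum 3
-11 15 5 → sum 9
15 5 2 → sum 22
5 2 -4 → sum 3
2 -4 5 → sum 3
-4 5 -10 → sum -9
5 -10 -8 → sum -13
Highest of these is 35.

35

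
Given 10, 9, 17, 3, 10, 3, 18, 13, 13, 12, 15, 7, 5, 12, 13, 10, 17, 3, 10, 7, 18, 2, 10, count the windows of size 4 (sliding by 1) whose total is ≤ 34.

[10, 9, 17, 3] → sum 39
[9, 17, 3, 10] → sum 39
[17, 3, 10, 3] → sum 33  ≤ 34 ✓
[3, 10, 3, 18] → sum 34  ≤ 34 ✓
[10, 3, 18, 13] → sum 44
[3, 18, 13, 13] → sum 47
[18, 13, 13, 12] → sum 56
[13, 13, 12, 15] → sum 53
[13, 12, 15, 7] → sum 47
[12, 15, 7, 5] → sum 39
[15, 7, 5, 12] → sum 39
[7, 5, 12, 13] → sum 37
[5, 12, 13, 10] → sum 40
[12, 13, 10, 17] → sum 52
[13, 10, 17, 3] → sum 43
[10, 17, 3, 10] → sum 40
[17, 3, 10, 7] → sum 37
[3, 10, 7, 18] → sum 38
[10, 7, 18, 2] → sum 37
[7, 18, 2, 10] → sum 37
2 windows satisfy the condition.

2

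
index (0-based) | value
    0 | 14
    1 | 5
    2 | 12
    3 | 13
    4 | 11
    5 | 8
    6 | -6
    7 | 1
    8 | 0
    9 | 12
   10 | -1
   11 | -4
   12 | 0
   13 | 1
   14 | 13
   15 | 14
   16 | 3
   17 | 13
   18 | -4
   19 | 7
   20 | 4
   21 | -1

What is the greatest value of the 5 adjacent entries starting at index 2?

13

Elements at indices 2..6: 12, 13, 11, 8, -6
max(12, 13, 11, 8, -6) = 13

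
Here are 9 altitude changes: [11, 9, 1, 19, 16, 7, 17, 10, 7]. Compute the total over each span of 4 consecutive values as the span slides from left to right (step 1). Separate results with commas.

Sliding a size-4 window across the 9 values:
[11, 9, 1, 19] → sum 40
[9, 1, 19, 16] → sum 45
[1, 19, 16, 7] → sum 43
[19, 16, 7, 17] → sum 59
[16, 7, 17, 10] → sum 50
[7, 17, 10, 7] → sum 41

40, 45, 43, 59, 50, 41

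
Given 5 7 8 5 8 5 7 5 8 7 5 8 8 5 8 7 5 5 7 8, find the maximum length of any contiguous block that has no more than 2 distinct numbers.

5

add 5: window [5] (1 distinct), len 1
add 7: window [5, 7] (2 distinct), len 2
add 8: window [7, 8] (2 distinct), len 2
add 5: window [8, 5] (2 distinct), len 2
add 8: window [8, 5, 8] (2 distinct), len 3
add 5: window [8, 5, 8, 5] (2 distinct), len 4
add 7: window [5, 7] (2 distinct), len 2
add 5: window [5, 7, 5] (2 distinct), len 3
add 8: window [5, 8] (2 distinct), len 2
add 7: window [8, 7] (2 distinct), len 2
add 5: window [7, 5] (2 distinct), len 2
add 8: window [5, 8] (2 distinct), len 2
add 8: window [5, 8, 8] (2 distinct), len 3
add 5: window [5, 8, 8, 5] (2 distinct), len 4
add 8: window [5, 8, 8, 5, 8] (2 distinct), len 5
add 7: window [8, 7] (2 distinct), len 2
add 5: window [7, 5] (2 distinct), len 2
add 5: window [7, 5, 5] (2 distinct), len 3
add 7: window [7, 5, 5, 7] (2 distinct), len 4
add 8: window [7, 8] (2 distinct), len 2
Longest length with ≤2 distinct: 5.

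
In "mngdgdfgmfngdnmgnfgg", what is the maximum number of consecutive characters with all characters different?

[m] len 1
[m, n] len 2
[m, n, g] len 3
[m, n, g, d] len 4
[d, g] len 2
[g, d] len 2
[g, d, f] len 3
[d, f, g] len 3
[d, f, g, m] len 4
[g, m, f] len 3
[g, m, f, n] len 4
[m, f, n, g] len 4
[m, f, n, g, d] len 5
[g, d, n] len 3
[g, d, n, m] len 4
[d, n, m, g] len 4
[m, g, n] len 3
[m, g, n, f] len 4
[n, f, g] len 3
[g] len 1
Longest all-distinct length: 5.

5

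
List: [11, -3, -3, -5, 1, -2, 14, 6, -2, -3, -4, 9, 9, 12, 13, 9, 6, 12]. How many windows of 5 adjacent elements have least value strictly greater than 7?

1

(11, -3, -3, -5, 1) → min -5
(-3, -3, -5, 1, -2) → min -5
(-3, -5, 1, -2, 14) → min -5
(-5, 1, -2, 14, 6) → min -5
(1, -2, 14, 6, -2) → min -2
(-2, 14, 6, -2, -3) → min -3
(14, 6, -2, -3, -4) → min -4
(6, -2, -3, -4, 9) → min -4
(-2, -3, -4, 9, 9) → min -4
(-3, -4, 9, 9, 12) → min -4
(-4, 9, 9, 12, 13) → min -4
(9, 9, 12, 13, 9) → min 9  > 7 ✓
(9, 12, 13, 9, 6) → min 6
(12, 13, 9, 6, 12) → min 6
1 window satisfy the condition.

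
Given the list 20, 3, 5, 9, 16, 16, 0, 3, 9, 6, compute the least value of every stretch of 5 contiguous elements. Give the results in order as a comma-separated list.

Sliding a size-5 window across the 10 values:
[20, 3, 5, 9, 16] → min 3
[3, 5, 9, 16, 16] → min 3
[5, 9, 16, 16, 0] → min 0
[9, 16, 16, 0, 3] → min 0
[16, 16, 0, 3, 9] → min 0
[16, 0, 3, 9, 6] → min 0

3, 3, 0, 0, 0, 0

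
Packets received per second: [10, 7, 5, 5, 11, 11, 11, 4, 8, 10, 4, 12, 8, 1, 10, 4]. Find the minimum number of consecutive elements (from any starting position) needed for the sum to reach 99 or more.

Extend right; whenever the sum reaches 99, record the length and shrink from the left:
add 10: running sum 10 < 99
add 7: running sum 17 < 99
add 5: running sum 22 < 99
add 5: running sum 27 < 99
add 11: running sum 38 < 99
add 11: running sum 49 < 99
add 11: running sum 60 < 99
add 4: running sum 64 < 99
add 8: running sum 72 < 99
add 10: running sum 82 < 99
add 4: running sum 86 < 99
add 12: running sum 98 < 99
add 8: shortest ending here [10, 7, 5, 5, 11, 11, 11, 4, 8, 10, 4, 12, 8] sum 106, len 13
add 1: shortest ending here [10, 7, 5, 5, 11, 11, 11, 4, 8, 10, 4, 12, 8, 1] sum 107, len 14
add 10: shortest ending here [5, 5, 11, 11, 11, 4, 8, 10, 4, 12, 8, 1, 10] sum 100, len 13
add 4: shortest ending here [5, 11, 11, 11, 4, 8, 10, 4, 12, 8, 1, 10, 4] sum 99, len 13
Shortest qualifying length: 13.

13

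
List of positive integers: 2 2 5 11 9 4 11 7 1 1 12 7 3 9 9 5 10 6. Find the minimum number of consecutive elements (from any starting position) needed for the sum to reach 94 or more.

Extend right; whenever the sum reaches 94, record the length and shrink from the left:
add 2: running sum 2 < 94
add 2: running sum 4 < 94
add 5: running sum 9 < 94
add 11: running sum 20 < 94
add 9: running sum 29 < 94
add 4: running sum 33 < 94
add 11: running sum 44 < 94
add 7: running sum 51 < 94
add 1: running sum 52 < 94
add 1: running sum 53 < 94
add 12: running sum 65 < 94
add 7: running sum 72 < 94
add 3: running sum 75 < 94
add 9: running sum 84 < 94
add 9: running sum 93 < 94
add 5: shortest ending here [5, 11, 9, 4, 11, 7, 1, 1, 12, 7, 3, 9, 9, 5] sum 94, len 14
add 10: shortest ending here [11, 9, 4, 11, 7, 1, 1, 12, 7, 3, 9, 9, 5, 10] sum 99, len 14
add 6: shortest ending here [9, 4, 11, 7, 1, 1, 12, 7, 3, 9, 9, 5, 10, 6] sum 94, len 14
Shortest qualifying length: 14.

14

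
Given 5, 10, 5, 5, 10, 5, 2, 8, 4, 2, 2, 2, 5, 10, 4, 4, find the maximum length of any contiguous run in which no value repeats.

5

[5] len 1
[5, 10] len 2
[10, 5] len 2
[5] len 1
[5, 10] len 2
[10, 5] len 2
[10, 5, 2] len 3
[10, 5, 2, 8] len 4
[10, 5, 2, 8, 4] len 5
[8, 4, 2] len 3
[2] len 1
[2] len 1
[2, 5] len 2
[2, 5, 10] len 3
[2, 5, 10, 4] len 4
[4] len 1
Longest all-distinct length: 5.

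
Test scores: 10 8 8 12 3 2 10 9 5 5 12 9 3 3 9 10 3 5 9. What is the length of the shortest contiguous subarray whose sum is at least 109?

16

add 10: running sum 10 < 109
add 8: running sum 18 < 109
add 8: running sum 26 < 109
add 12: running sum 38 < 109
add 3: running sum 41 < 109
add 2: running sum 43 < 109
add 10: running sum 53 < 109
add 9: running sum 62 < 109
add 5: running sum 67 < 109
add 5: running sum 72 < 109
add 12: running sum 84 < 109
add 9: running sum 93 < 109
add 3: running sum 96 < 109
add 3: running sum 99 < 109
add 9: running sum 108 < 109
add 10: shortest ending here [10, 8, 8, 12, 3, 2, 10, 9, 5, 5, 12, 9, 3, 3, 9, 10] sum 118, len 16
add 3: shortest ending here [8, 8, 12, 3, 2, 10, 9, 5, 5, 12, 9, 3, 3, 9, 10, 3] sum 111, len 16
add 5: shortest ending here [8, 8, 12, 3, 2, 10, 9, 5, 5, 12, 9, 3, 3, 9, 10, 3, 5] sum 116, len 17
add 9: shortest ending here [12, 3, 2, 10, 9, 5, 5, 12, 9, 3, 3, 9, 10, 3, 5, 9] sum 109, len 16
Shortest qualifying length: 16.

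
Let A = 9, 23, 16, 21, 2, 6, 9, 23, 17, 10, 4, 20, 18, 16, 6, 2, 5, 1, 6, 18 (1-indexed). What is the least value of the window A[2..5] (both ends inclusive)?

2

Elements at indices 2..5: 23, 16, 21, 2
min(23, 16, 21, 2) = 2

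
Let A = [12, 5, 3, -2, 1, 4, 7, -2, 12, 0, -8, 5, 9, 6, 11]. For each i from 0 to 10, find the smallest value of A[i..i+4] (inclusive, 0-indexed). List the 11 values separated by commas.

-2, -2, -2, -2, -2, -2, -8, -8, -8, -8, -8

[12, 5, 3, -2, 1] → min -2
[5, 3, -2, 1, 4] → min -2
[3, -2, 1, 4, 7] → min -2
[-2, 1, 4, 7, -2] → min -2
[1, 4, 7, -2, 12] → min -2
[4, 7, -2, 12, 0] → min -2
[7, -2, 12, 0, -8] → min -8
[-2, 12, 0, -8, 5] → min -8
[12, 0, -8, 5, 9] → min -8
[0, -8, 5, 9, 6] → min -8
[-8, 5, 9, 6, 11] → min -8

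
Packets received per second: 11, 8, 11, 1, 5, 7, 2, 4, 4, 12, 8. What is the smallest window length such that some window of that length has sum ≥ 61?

10

add 11: running sum 11 < 61
add 8: running sum 19 < 61
add 11: running sum 30 < 61
add 1: running sum 31 < 61
add 5: running sum 36 < 61
add 7: running sum 43 < 61
add 2: running sum 45 < 61
add 4: running sum 49 < 61
add 4: running sum 53 < 61
add 12: shortest ending here [11, 8, 11, 1, 5, 7, 2, 4, 4, 12] sum 65, len 10
add 8: shortest ending here [8, 11, 1, 5, 7, 2, 4, 4, 12, 8] sum 62, len 10
Shortest qualifying length: 10.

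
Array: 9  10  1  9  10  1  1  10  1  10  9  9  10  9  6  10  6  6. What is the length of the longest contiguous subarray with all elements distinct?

add 9: [9] len 1
add 10: [9, 10] len 2
add 1: [9, 10, 1] len 3
add 9 (repeat 9, move left end past it): [10, 1, 9] len 3
add 10 (repeat 10, move left end past it): [1, 9, 10] len 3
add 1 (repeat 1, move left end past it): [9, 10, 1] len 3
add 1 (repeat 1, move left end past it): [1] len 1
add 10: [1, 10] len 2
add 1 (repeat 1, move left end past it): [10, 1] len 2
add 10 (repeat 10, move left end past it): [1, 10] len 2
add 9: [1, 10, 9] len 3
add 9 (repeat 9, move left end past it): [9] len 1
add 10: [9, 10] len 2
add 9 (repeat 9, move left end past it): [10, 9] len 2
add 6: [10, 9, 6] len 3
add 10 (repeat 10, move left end past it): [9, 6, 10] len 3
add 6 (repeat 6, move left end past it): [10, 6] len 2
add 6 (repeat 6, move left end past it): [6] len 1
Longest all-distinct length: 3.

3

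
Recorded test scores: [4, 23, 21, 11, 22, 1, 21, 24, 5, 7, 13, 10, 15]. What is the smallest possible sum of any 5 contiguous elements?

50

[4, 23, 21, 11, 22] → sum 81
[23, 21, 11, 22, 1] → sum 78
[21, 11, 22, 1, 21] → sum 76
[11, 22, 1, 21, 24] → sum 79
[22, 1, 21, 24, 5] → sum 73
[1, 21, 24, 5, 7] → sum 58
[21, 24, 5, 7, 13] → sum 70
[24, 5, 7, 13, 10] → sum 59
[5, 7, 13, 10, 15] → sum 50
Smallest of these is 50.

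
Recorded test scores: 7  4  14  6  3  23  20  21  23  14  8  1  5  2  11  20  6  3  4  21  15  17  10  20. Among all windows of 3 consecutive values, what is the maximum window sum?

[7, 4, 14] → sum 25
[4, 14, 6] → sum 24
[14, 6, 3] → sum 23
[6, 3, 23] → sum 32
[3, 23, 20] → sum 46
[23, 20, 21] → sum 64
[20, 21, 23] → sum 64
[21, 23, 14] → sum 58
[23, 14, 8] → sum 45
[14, 8, 1] → sum 23
[8, 1, 5] → sum 14
[1, 5, 2] → sum 8
[5, 2, 11] → sum 18
[2, 11, 20] → sum 33
[11, 20, 6] → sum 37
[20, 6, 3] → sum 29
[6, 3, 4] → sum 13
[3, 4, 21] → sum 28
[4, 21, 15] → sum 40
[21, 15, 17] → sum 53
[15, 17, 10] → sum 42
[17, 10, 20] → sum 47
Maximum of these is 64.

64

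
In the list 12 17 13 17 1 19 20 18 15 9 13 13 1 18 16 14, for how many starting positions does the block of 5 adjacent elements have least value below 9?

(12, 17, 13, 17, 1) → min 1  < 9 ✓
(17, 13, 17, 1, 19) → min 1  < 9 ✓
(13, 17, 1, 19, 20) → min 1  < 9 ✓
(17, 1, 19, 20, 18) → min 1  < 9 ✓
(1, 19, 20, 18, 15) → min 1  < 9 ✓
(19, 20, 18, 15, 9) → min 9
(20, 18, 15, 9, 13) → min 9
(18, 15, 9, 13, 13) → min 9
(15, 9, 13, 13, 1) → min 1  < 9 ✓
(9, 13, 13, 1, 18) → min 1  < 9 ✓
(13, 13, 1, 18, 16) → min 1  < 9 ✓
(13, 1, 18, 16, 14) → min 1  < 9 ✓
9 windows satisfy the condition.

9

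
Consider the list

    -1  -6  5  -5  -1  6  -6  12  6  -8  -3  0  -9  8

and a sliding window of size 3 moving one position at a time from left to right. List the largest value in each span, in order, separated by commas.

(-1, -6, 5) → max 5
(-6, 5, -5) → max 5
(5, -5, -1) → max 5
(-5, -1, 6) → max 6
(-1, 6, -6) → max 6
(6, -6, 12) → max 12
(-6, 12, 6) → max 12
(12, 6, -8) → max 12
(6, -8, -3) → max 6
(-8, -3, 0) → max 0
(-3, 0, -9) → max 0
(0, -9, 8) → max 8

5, 5, 5, 6, 6, 12, 12, 12, 6, 0, 0, 8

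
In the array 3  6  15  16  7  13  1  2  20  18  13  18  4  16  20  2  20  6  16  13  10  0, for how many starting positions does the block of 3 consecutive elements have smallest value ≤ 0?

3 6 15 → min 3
6 15 16 → min 6
15 16 7 → min 7
16 7 13 → min 7
7 13 1 → min 1
13 1 2 → min 1
1 2 20 → min 1
2 20 18 → min 2
20 18 13 → min 13
18 13 18 → min 13
13 18 4 → min 4
18 4 16 → min 4
4 16 20 → min 4
16 20 2 → min 2
20 2 20 → min 2
2 20 6 → min 2
20 6 16 → min 6
6 16 13 → min 6
16 13 10 → min 10
13 10 0 → min 0  ≤ 0 ✓
1 window satisfy the condition.

1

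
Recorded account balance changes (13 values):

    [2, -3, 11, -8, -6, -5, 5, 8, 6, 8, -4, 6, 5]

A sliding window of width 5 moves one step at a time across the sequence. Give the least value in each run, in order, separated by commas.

Sliding a size-5 window across the 13 values:
[2, -3, 11, -8, -6] → min -8
[-3, 11, -8, -6, -5] → min -8
[11, -8, -6, -5, 5] → min -8
[-8, -6, -5, 5, 8] → min -8
[-6, -5, 5, 8, 6] → min -6
[-5, 5, 8, 6, 8] → min -5
[5, 8, 6, 8, -4] → min -4
[8, 6, 8, -4, 6] → min -4
[6, 8, -4, 6, 5] → min -4

-8, -8, -8, -8, -6, -5, -4, -4, -4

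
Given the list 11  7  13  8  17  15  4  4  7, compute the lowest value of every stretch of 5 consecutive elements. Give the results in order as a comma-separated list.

7, 7, 4, 4, 4

11 7 13 8 17 → min 7
7 13 8 17 15 → min 7
13 8 17 15 4 → min 4
8 17 15 4 4 → min 4
17 15 4 4 7 → min 4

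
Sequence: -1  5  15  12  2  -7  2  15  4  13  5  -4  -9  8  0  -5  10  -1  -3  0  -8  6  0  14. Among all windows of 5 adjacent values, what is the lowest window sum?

-10

[-1, 5, 15, 12, 2] → sum 33
[5, 15, 12, 2, -7] → sum 27
[15, 12, 2, -7, 2] → sum 24
[12, 2, -7, 2, 15] → sum 24
[2, -7, 2, 15, 4] → sum 16
[-7, 2, 15, 4, 13] → sum 27
[2, 15, 4, 13, 5] → sum 39
[15, 4, 13, 5, -4] → sum 33
[4, 13, 5, -4, -9] → sum 9
[13, 5, -4, -9, 8] → sum 13
[5, -4, -9, 8, 0] → sum 0
[-4, -9, 8, 0, -5] → sum -10
[-9, 8, 0, -5, 10] → sum 4
[8, 0, -5, 10, -1] → sum 12
[0, -5, 10, -1, -3] → sum 1
[-5, 10, -1, -3, 0] → sum 1
[10, -1, -3, 0, -8] → sum -2
[-1, -3, 0, -8, 6] → sum -6
[-3, 0, -8, 6, 0] → sum -5
[0, -8, 6, 0, 14] → sum 12
Lowest of these is -10.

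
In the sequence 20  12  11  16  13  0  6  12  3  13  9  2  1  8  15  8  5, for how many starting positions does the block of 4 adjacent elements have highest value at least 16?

[20, 12, 11, 16] → max 20  ≥ 16 ✓
[12, 11, 16, 13] → max 16  ≥ 16 ✓
[11, 16, 13, 0] → max 16  ≥ 16 ✓
[16, 13, 0, 6] → max 16  ≥ 16 ✓
[13, 0, 6, 12] → max 13
[0, 6, 12, 3] → max 12
[6, 12, 3, 13] → max 13
[12, 3, 13, 9] → max 13
[3, 13, 9, 2] → max 13
[13, 9, 2, 1] → max 13
[9, 2, 1, 8] → max 9
[2, 1, 8, 15] → max 15
[1, 8, 15, 8] → max 15
[8, 15, 8, 5] → max 15
4 windows satisfy the condition.

4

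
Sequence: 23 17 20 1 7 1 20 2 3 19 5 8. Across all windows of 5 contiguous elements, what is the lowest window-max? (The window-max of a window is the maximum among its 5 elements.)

Each size-5 window and its max:
[23, 17, 20, 1, 7] → max 23
[17, 20, 1, 7, 1] → max 20
[20, 1, 7, 1, 20] → max 20
[1, 7, 1, 20, 2] → max 20
[7, 1, 20, 2, 3] → max 20
[1, 20, 2, 3, 19] → max 20
[20, 2, 3, 19, 5] → max 20
[2, 3, 19, 5, 8] → max 19
Lowest of these is 19.

19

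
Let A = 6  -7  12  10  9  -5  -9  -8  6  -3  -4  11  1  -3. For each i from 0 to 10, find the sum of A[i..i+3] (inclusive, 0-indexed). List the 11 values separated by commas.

21, 24, 26, 5, -13, -16, -14, -9, 10, 5, 5

(6, -7, 12, 10) → sum 21
(-7, 12, 10, 9) → sum 24
(12, 10, 9, -5) → sum 26
(10, 9, -5, -9) → sum 5
(9, -5, -9, -8) → sum -13
(-5, -9, -8, 6) → sum -16
(-9, -8, 6, -3) → sum -14
(-8, 6, -3, -4) → sum -9
(6, -3, -4, 11) → sum 10
(-3, -4, 11, 1) → sum 5
(-4, 11, 1, -3) → sum 5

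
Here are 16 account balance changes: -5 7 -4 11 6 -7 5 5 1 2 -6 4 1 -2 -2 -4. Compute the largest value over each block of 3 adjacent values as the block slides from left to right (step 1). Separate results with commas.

7, 11, 11, 11, 6, 5, 5, 5, 2, 4, 4, 4, 1, -2

(-5, 7, -4) → max 7
(7, -4, 11) → max 11
(-4, 11, 6) → max 11
(11, 6, -7) → max 11
(6, -7, 5) → max 6
(-7, 5, 5) → max 5
(5, 5, 1) → max 5
(5, 1, 2) → max 5
(1, 2, -6) → max 2
(2, -6, 4) → max 4
(-6, 4, 1) → max 4
(4, 1, -2) → max 4
(1, -2, -2) → max 1
(-2, -2, -4) → max -2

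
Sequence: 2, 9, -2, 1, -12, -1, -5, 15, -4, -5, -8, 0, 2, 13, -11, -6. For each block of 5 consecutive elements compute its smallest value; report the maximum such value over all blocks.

-5

[2, 9, -2, 1, -12] → min -12
[9, -2, 1, -12, -1] → min -12
[-2, 1, -12, -1, -5] → min -12
[1, -12, -1, -5, 15] → min -12
[-12, -1, -5, 15, -4] → min -12
[-1, -5, 15, -4, -5] → min -5
[-5, 15, -4, -5, -8] → min -8
[15, -4, -5, -8, 0] → min -8
[-4, -5, -8, 0, 2] → min -8
[-5, -8, 0, 2, 13] → min -8
[-8, 0, 2, 13, -11] → min -11
[0, 2, 13, -11, -6] → min -11
Maximum of these is -5.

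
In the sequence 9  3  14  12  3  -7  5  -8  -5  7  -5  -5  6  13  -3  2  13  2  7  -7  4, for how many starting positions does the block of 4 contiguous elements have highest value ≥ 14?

9 3 14 12 → max 14  ≥ 14 ✓
3 14 12 3 → max 14  ≥ 14 ✓
14 12 3 -7 → max 14  ≥ 14 ✓
12 3 -7 5 → max 12
3 -7 5 -8 → max 5
-7 5 -8 -5 → max 5
5 -8 -5 7 → max 7
-8 -5 7 -5 → max 7
-5 7 -5 -5 → max 7
7 -5 -5 6 → max 7
-5 -5 6 13 → max 13
-5 6 13 -3 → max 13
6 13 -3 2 → max 13
13 -3 2 13 → max 13
-3 2 13 2 → max 13
2 13 2 7 → max 13
13 2 7 -7 → max 13
2 7 -7 4 → max 7
3 windows satisfy the condition.

3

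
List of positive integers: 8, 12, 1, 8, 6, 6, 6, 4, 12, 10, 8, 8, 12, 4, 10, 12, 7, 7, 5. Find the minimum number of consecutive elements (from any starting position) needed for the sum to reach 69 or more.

8

add 8: running sum 8 < 69
add 12: running sum 20 < 69
add 1: running sum 21 < 69
add 8: running sum 29 < 69
add 6: running sum 35 < 69
add 6: running sum 41 < 69
add 6: running sum 47 < 69
add 4: running sum 51 < 69
add 12: running sum 63 < 69
add 10: shortest ending here [8, 12, 1, 8, 6, 6, 6, 4, 12, 10] sum 73, len 10
add 8: shortest ending here [12, 1, 8, 6, 6, 6, 4, 12, 10, 8] sum 73, len 10
add 8: shortest ending here [1, 8, 6, 6, 6, 4, 12, 10, 8, 8] sum 69, len 10
add 12: shortest ending here [6, 6, 6, 4, 12, 10, 8, 8, 12] sum 72, len 9
add 4: shortest ending here [6, 6, 4, 12, 10, 8, 8, 12, 4] sum 70, len 9
add 10: shortest ending here [6, 4, 12, 10, 8, 8, 12, 4, 10] sum 74, len 9
add 12: shortest ending here [12, 10, 8, 8, 12, 4, 10, 12] sum 76, len 8
add 7: shortest ending here [10, 8, 8, 12, 4, 10, 12, 7] sum 71, len 8
add 7: shortest ending here [10, 8, 8, 12, 4, 10, 12, 7, 7] sum 78, len 9
add 5: shortest ending here [8, 8, 12, 4, 10, 12, 7, 7, 5] sum 73, len 9
Shortest qualifying length: 8.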